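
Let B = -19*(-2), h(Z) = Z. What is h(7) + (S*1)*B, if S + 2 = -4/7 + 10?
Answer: 2025/7 ≈ 289.29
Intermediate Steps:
S = 52/7 (S = -2 + (-4/7 + 10) = -2 + 66/7 = 52/7 ≈ 7.4286)
B = 38
h(7) + (S*1)*B = 7 + ((52/7)*1)*38 = 7 + (52/7)*38 = 7 + 1976/7 = 2025/7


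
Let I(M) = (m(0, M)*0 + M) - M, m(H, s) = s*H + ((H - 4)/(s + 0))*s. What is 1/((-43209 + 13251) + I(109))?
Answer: -1/29958 ≈ -3.3380e-5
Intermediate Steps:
m(H, s) = -4 + H + H*s (m(H, s) = H*s + ((-4 + H)/s)*s = H*s + (-4 + H) = -4 + H + H*s)
I(M) = 0 (I(M) = ((-4 + 0 + 0*M)*0 + M) - M = ((-4 + 0 + 0)*0 + M) - M = (-4*0 + M) - M = (0 + M) - M = M - M = 0)
1/((-43209 + 13251) + I(109)) = 1/((-43209 + 13251) + 0) = 1/(-29958 + 0) = 1/(-29958) = -1/29958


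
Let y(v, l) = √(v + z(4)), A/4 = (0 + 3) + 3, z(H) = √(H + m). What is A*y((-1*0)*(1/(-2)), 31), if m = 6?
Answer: 24*10^(¼) ≈ 42.679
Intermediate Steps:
z(H) = √(6 + H) (z(H) = √(H + 6) = √(6 + H))
A = 24 (A = 4*((0 + 3) + 3) = 4*(3 + 3) = 4*6 = 24)
y(v, l) = √(v + √10) (y(v, l) = √(v + √(6 + 4)) = √(v + √10))
A*y((-1*0)*(1/(-2)), 31) = 24*√((-1*0)*(1/(-2)) + √10) = 24*√(0*(1*(-½)) + √10) = 24*√(0*(-½) + √10) = 24*√(0 + √10) = 24*√(√10) = 24*10^(¼)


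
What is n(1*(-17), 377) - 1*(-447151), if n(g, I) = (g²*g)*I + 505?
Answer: -1404545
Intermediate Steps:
n(g, I) = 505 + I*g³ (n(g, I) = g³*I + 505 = I*g³ + 505 = 505 + I*g³)
n(1*(-17), 377) - 1*(-447151) = (505 + 377*(1*(-17))³) - 1*(-447151) = (505 + 377*(-17)³) + 447151 = (505 + 377*(-4913)) + 447151 = (505 - 1852201) + 447151 = -1851696 + 447151 = -1404545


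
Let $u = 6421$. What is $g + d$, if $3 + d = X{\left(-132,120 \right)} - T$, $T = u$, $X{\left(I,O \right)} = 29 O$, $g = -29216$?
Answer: $-32160$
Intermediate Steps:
$T = 6421$
$d = -2944$ ($d = -3 + \left(29 \cdot 120 - 6421\right) = -3 + \left(3480 - 6421\right) = -3 - 2941 = -2944$)
$g + d = -29216 - 2944 = -32160$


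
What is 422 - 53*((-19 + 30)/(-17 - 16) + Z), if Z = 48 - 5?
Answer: -5518/3 ≈ -1839.3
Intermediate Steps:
Z = 43
422 - 53*((-19 + 30)/(-17 - 16) + Z) = 422 - 53*((-19 + 30)/(-17 - 16) + 43) = 422 - 53*(11/(-33) + 43) = 422 - 53*(11*(-1/33) + 43) = 422 - 53*(-⅓ + 43) = 422 - 53*128/3 = 422 - 6784/3 = -5518/3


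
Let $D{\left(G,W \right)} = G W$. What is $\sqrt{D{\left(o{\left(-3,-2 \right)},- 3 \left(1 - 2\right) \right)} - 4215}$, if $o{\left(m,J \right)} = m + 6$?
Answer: $i \sqrt{4206} \approx 64.854 i$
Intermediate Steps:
$o{\left(m,J \right)} = 6 + m$
$\sqrt{D{\left(o{\left(-3,-2 \right)},- 3 \left(1 - 2\right) \right)} - 4215} = \sqrt{\left(6 - 3\right) \left(- 3 \left(1 - 2\right)\right) - 4215} = \sqrt{3 \left(\left(-3\right) \left(-1\right)\right) - 4215} = \sqrt{3 \cdot 3 - 4215} = \sqrt{9 - 4215} = \sqrt{-4206} = i \sqrt{4206}$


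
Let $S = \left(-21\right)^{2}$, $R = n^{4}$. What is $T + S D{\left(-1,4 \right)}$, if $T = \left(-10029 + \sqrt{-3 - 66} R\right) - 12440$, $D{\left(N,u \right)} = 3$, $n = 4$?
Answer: $-21146 + 256 i \sqrt{69} \approx -21146.0 + 2126.5 i$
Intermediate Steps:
$R = 256$ ($R = 4^{4} = 256$)
$S = 441$
$T = -22469 + 256 i \sqrt{69}$ ($T = \left(-10029 + \sqrt{-3 - 66} \cdot 256\right) - 12440 = \left(-10029 + \sqrt{-69} \cdot 256\right) - 12440 = \left(-10029 + i \sqrt{69} \cdot 256\right) - 12440 = \left(-10029 + 256 i \sqrt{69}\right) - 12440 = -22469 + 256 i \sqrt{69} \approx -22469.0 + 2126.5 i$)
$T + S D{\left(-1,4 \right)} = \left(-22469 + 256 i \sqrt{69}\right) + 441 \cdot 3 = \left(-22469 + 256 i \sqrt{69}\right) + 1323 = -21146 + 256 i \sqrt{69}$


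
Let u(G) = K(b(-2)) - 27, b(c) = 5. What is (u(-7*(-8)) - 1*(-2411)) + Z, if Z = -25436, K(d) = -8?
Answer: -23060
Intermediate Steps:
u(G) = -35 (u(G) = -8 - 27 = -35)
(u(-7*(-8)) - 1*(-2411)) + Z = (-35 - 1*(-2411)) - 25436 = (-35 + 2411) - 25436 = 2376 - 25436 = -23060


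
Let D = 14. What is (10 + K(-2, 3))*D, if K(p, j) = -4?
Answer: 84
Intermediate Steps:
(10 + K(-2, 3))*D = (10 - 4)*14 = 6*14 = 84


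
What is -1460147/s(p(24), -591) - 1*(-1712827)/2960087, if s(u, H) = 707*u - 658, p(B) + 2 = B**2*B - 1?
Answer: 12413509057714/28922385498643 ≈ 0.42920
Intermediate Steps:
p(B) = -3 + B**3 (p(B) = -2 + (B**2*B - 1) = -2 + (B**3 - 1) = -2 + (-1 + B**3) = -3 + B**3)
s(u, H) = -658 + 707*u
-1460147/s(p(24), -591) - 1*(-1712827)/2960087 = -1460147/(-658 + 707*(-3 + 24**3)) - 1*(-1712827)/2960087 = -1460147/(-658 + 707*(-3 + 13824)) + 1712827*(1/2960087) = -1460147/(-658 + 707*13821) + 1712827/2960087 = -1460147/(-658 + 9771447) + 1712827/2960087 = -1460147/9770789 + 1712827/2960087 = 12413509057714/28922385498643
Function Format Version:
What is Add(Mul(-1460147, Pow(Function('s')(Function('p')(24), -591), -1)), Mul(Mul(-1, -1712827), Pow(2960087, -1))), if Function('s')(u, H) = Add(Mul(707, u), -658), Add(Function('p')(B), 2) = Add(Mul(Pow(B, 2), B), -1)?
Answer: Rational(12413509057714, 28922385498643) ≈ 0.42920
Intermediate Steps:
Function('p')(B) = Add(-3, Pow(B, 3)) (Function('p')(B) = Add(-2, Add(Mul(Pow(B, 2), B), -1)) = Add(-2, Add(Pow(B, 3), -1)) = Add(-2, Add(-1, Pow(B, 3))) = Add(-3, Pow(B, 3)))
Function('s')(u, H) = Add(-658, Mul(707, u))
Add(Mul(-1460147, Pow(Function('s')(Function('p')(24), -591), -1)), Mul(Mul(-1, -1712827), Pow(2960087, -1))) = Add(Mul(-1460147, Pow(Add(-658, Mul(707, Add(-3, Pow(24, 3)))), -1)), Mul(Mul(-1, -1712827), Pow(2960087, -1))) = Add(Mul(-1460147, Pow(Add(-658, Mul(707, Add(-3, 13824))), -1)), Mul(1712827, Rational(1, 2960087))) = Add(Mul(-1460147, Pow(Add(-658, Mul(707, 13821)), -1)), Rational(1712827, 2960087)) = Add(Mul(-1460147, Pow(Add(-658, 9771447), -1)), Rational(1712827, 2960087)) = Add(Mul(-1460147, Pow(9770789, -1)), Rational(1712827, 2960087)) = Add(Mul(-1460147, Rational(1, 9770789)), Rational(1712827, 2960087)) = Add(Rational(-1460147, 9770789), Rational(1712827, 2960087)) = Rational(12413509057714, 28922385498643)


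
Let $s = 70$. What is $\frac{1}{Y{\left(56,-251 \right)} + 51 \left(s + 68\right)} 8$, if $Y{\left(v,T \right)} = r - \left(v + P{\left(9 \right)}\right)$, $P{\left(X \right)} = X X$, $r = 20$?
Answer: $\frac{8}{6921} \approx 0.0011559$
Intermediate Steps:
$P{\left(X \right)} = X^{2}$
$Y{\left(v,T \right)} = -61 - v$ ($Y{\left(v,T \right)} = 20 - \left(v + 9^{2}\right) = 20 - \left(v + 81\right) = 20 - \left(81 + v\right) = -61 - v$)
$\frac{1}{Y{\left(56,-251 \right)} + 51 \left(s + 68\right)} 8 = \frac{1}{\left(-61 - 56\right) + 51 \left(70 + 68\right)} 8 = \frac{1}{\left(-61 - 56\right) + 51 \cdot 138} \cdot 8 = \frac{1}{-117 + 7038} \cdot 8 = \frac{1}{6921} \cdot 8 = \frac{8}{6921}$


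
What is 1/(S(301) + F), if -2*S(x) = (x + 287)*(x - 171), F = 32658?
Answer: -1/5562 ≈ -0.00017979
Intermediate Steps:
S(x) = -(-171 + x)*(287 + x)/2 (S(x) = -(x + 287)*(x - 171)/2 = -(287 + x)*(-171 + x)/2 = -(-171 + x)*(287 + x)/2)
1/(S(301) + F) = 1/((49077/2 - 58*301 - ½*301²) + 32658) = 1/((49077/2 - 17458 - ½*90601) + 32658) = 1/((49077/2 - 17458 - 90601/2) + 32658) = 1/(-38220 + 32658) = 1/(-5562) = -1/5562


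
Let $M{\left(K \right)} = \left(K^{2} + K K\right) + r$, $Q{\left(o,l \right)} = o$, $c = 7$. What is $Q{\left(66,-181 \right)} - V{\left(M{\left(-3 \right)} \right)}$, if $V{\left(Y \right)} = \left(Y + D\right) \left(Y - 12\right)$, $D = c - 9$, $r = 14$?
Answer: $-534$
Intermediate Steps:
$D = -2$ ($D = 7 - 9 = -2$)
$M{\left(K \right)} = 14 + 2 K^{2}$ ($M{\left(K \right)} = \left(K^{2} + K K\right) + 14 = \left(K^{2} + K^{2}\right) + 14 = 2 K^{2} + 14 = 14 + 2 K^{2}$)
$V{\left(Y \right)} = \left(-12 + Y\right) \left(-2 + Y\right)$ ($V{\left(Y \right)} = \left(Y - 2\right) \left(Y - 12\right) = \left(-2 + Y\right) \left(-12 + Y\right) = \left(-12 + Y\right) \left(-2 + Y\right)$)
$Q{\left(66,-181 \right)} - V{\left(M{\left(-3 \right)} \right)} = 66 - \left(24 + \left(14 + 2 \left(-3\right)^{2}\right)^{2} - 14 \left(14 + 2 \left(-3\right)^{2}\right)\right) = 66 - \left(24 + \left(14 + 2 \cdot 9\right)^{2} - 14 \left(14 + 2 \cdot 9\right)\right) = 66 - \left(24 + \left(14 + 18\right)^{2} - 14 \left(14 + 18\right)\right) = 66 - \left(24 + 32^{2} - 448\right) = 66 - \left(24 + 1024 - 448\right) = 66 - 600 = -534$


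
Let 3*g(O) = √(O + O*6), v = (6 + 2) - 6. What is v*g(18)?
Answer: 2*√14 ≈ 7.4833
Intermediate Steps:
v = 2 (v = 8 - 6 = 2)
g(O) = √7*√O/3 (g(O) = √(O + O*6)/3 = √(O + 6*O)/3 = √(7*O)/3 = (√7*√O)/3 = √7*√O/3)
v*g(18) = 2*(√7*√18/3) = 2*(√7*(3*√2)/3) = 2*√14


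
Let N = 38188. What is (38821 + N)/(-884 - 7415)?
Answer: -77009/8299 ≈ -9.2793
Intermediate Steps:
(38821 + N)/(-884 - 7415) = (38821 + 38188)/(-884 - 7415) = 77009/(-8299) = 77009*(-1/8299) = -77009/8299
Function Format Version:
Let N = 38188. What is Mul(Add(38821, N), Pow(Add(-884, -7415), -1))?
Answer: Rational(-77009, 8299) ≈ -9.2793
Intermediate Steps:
Mul(Add(38821, N), Pow(Add(-884, -7415), -1)) = Mul(Add(38821, 38188), Pow(Add(-884, -7415), -1)) = Mul(77009, Pow(-8299, -1)) = Mul(77009, Rational(-1, 8299)) = Rational(-77009, 8299)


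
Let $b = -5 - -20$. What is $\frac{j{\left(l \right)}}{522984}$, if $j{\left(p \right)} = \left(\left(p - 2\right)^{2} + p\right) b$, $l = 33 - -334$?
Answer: $\frac{83495}{21791} \approx 3.8316$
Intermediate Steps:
$b = 15$ ($b = -5 + 20 = 15$)
$l = 367$ ($l = 33 + 334 = 367$)
$j{\left(p \right)} = 15 p + 15 \left(-2 + p\right)^{2}$ ($j{\left(p \right)} = \left(\left(p - 2\right)^{2} + p\right) 15 = \left(\left(-2 + p\right)^{2} + p\right) 15 = \left(p + \left(-2 + p\right)^{2}\right) 15 = 15 p + 15 \left(-2 + p\right)^{2}$)
$\frac{j{\left(l \right)}}{522984} = \frac{15 \cdot 367 + 15 \left(-2 + 367\right)^{2}}{522984} = \left(5505 + 15 \cdot 365^{2}\right) \frac{1}{522984} = \left(5505 + 15 \cdot 133225\right) \frac{1}{522984} = \left(5505 + 1998375\right) \frac{1}{522984} = 2003880 \cdot \frac{1}{522984} = \frac{83495}{21791}$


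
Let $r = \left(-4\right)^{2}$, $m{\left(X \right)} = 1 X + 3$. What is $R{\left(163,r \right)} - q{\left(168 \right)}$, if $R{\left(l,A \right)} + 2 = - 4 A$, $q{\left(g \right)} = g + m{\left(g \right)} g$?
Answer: $-28962$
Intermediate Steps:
$m{\left(X \right)} = 3 + X$ ($m{\left(X \right)} = X + 3 = 3 + X$)
$q{\left(g \right)} = g + g \left(3 + g\right)$ ($q{\left(g \right)} = g + \left(3 + g\right) g = g + g \left(3 + g\right)$)
$r = 16$
$R{\left(l,A \right)} = -2 - 4 A$
$R{\left(163,r \right)} - q{\left(168 \right)} = \left(-2 - 64\right) - 168 \left(4 + 168\right) = \left(-2 - 64\right) - 168 \cdot 172 = -66 - 28896 = -28962$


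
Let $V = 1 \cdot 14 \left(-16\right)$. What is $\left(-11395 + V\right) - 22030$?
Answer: $-33649$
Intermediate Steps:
$V = -224$ ($V = 14 \left(-16\right) = -224$)
$\left(-11395 + V\right) - 22030 = \left(-11395 - 224\right) - 22030 = -11619 - 22030 = -33649$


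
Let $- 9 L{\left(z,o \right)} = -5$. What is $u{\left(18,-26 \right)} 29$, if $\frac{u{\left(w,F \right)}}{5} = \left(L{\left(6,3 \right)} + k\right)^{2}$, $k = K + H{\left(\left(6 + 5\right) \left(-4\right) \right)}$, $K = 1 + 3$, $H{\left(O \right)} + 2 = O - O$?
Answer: $\frac{76705}{81} \approx 946.98$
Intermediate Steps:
$L{\left(z,o \right)} = \frac{5}{9}$ ($L{\left(z,o \right)} = \left(- \frac{1}{9}\right) \left(-5\right) = \frac{5}{9}$)
$H{\left(O \right)} = -2$ ($H{\left(O \right)} = -2 + \left(O - O\right) = -2 + 0 = -2$)
$K = 4$
$k = 2$ ($k = 4 - 2 = 2$)
$u{\left(w,F \right)} = \frac{2645}{81}$ ($u{\left(w,F \right)} = 5 \left(\frac{5}{9} + 2\right)^{2} = 5 \left(\frac{23}{9}\right)^{2} = 5 \cdot \frac{529}{81} = \frac{2645}{81}$)
$u{\left(18,-26 \right)} 29 = \frac{2645}{81} \cdot 29 = \frac{76705}{81}$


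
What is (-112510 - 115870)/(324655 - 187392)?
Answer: -228380/137263 ≈ -1.6638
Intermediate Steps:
(-112510 - 115870)/(324655 - 187392) = -228380/137263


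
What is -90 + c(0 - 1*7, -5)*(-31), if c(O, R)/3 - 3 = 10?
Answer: -1299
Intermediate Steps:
c(O, R) = 39 (c(O, R) = 9 + 3*10 = 9 + 30 = 39)
-90 + c(0 - 1*7, -5)*(-31) = -90 + 39*(-31) = -90 - 1209 = -1299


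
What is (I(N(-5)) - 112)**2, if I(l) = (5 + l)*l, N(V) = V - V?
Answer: 12544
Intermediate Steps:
N(V) = 0
I(l) = l*(5 + l)
(I(N(-5)) - 112)**2 = (0*(5 + 0) - 112)**2 = (0*5 - 112)**2 = (0 - 112)**2 = (-112)**2 = 12544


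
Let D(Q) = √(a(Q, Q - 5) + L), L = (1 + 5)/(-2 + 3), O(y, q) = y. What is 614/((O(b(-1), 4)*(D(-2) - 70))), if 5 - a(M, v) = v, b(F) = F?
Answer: 21490/2441 + 921*√2/2441 ≈ 9.3374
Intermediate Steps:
a(M, v) = 5 - v
L = 6 (L = 6/1 = 6*1 = 6)
D(Q) = √(16 - Q) (D(Q) = √((5 - (Q - 5)) + 6) = √((5 - (-5 + Q)) + 6) = √((5 + (5 - Q)) + 6) = √((10 - Q) + 6) = √(16 - Q))
614/((O(b(-1), 4)*(D(-2) - 70))) = 614/((-(√(16 - 1*(-2)) - 70))) = 614/((-(√(16 + 2) - 70))) = 614/((-(√18 - 70))) = 614/((-(3*√2 - 70))) = 614/((-(-70 + 3*√2))) = 614/(70 - 3*√2)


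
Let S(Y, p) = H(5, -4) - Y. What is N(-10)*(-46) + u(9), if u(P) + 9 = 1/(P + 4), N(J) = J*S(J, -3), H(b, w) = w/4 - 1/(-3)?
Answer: 167092/39 ≈ 4284.4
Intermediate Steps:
H(b, w) = 1/3 + w/4 (H(b, w) = w*(1/4) - 1*(-1/3) = w/4 + 1/3 = 1/3 + w/4)
S(Y, p) = -2/3 - Y (S(Y, p) = (1/3 + (1/4)*(-4)) - Y = (1/3 - 1) - Y = -2/3 - Y)
N(J) = J*(-2/3 - J)
u(P) = -9 + 1/(4 + P) (u(P) = -9 + 1/(P + 4) = -9 + 1/(4 + P))
N(-10)*(-46) + u(9) = -1/3*(-10)*(2 + 3*(-10))*(-46) + (-35 - 9*9)/(4 + 9) = -1/3*(-10)*(2 - 30)*(-46) + (-35 - 81)/13 = -1/3*(-10)*(-28)*(-46) + (1/13)*(-116) = -280/3*(-46) - 116/13 = 12880/3 - 116/13 = 167092/39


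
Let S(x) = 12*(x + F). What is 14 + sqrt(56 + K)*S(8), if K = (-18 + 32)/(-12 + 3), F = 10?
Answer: 14 + 504*sqrt(10) ≈ 1607.8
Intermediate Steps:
K = -14/9 (K = 14/(-9) = 14*(-1/9) = -14/9 ≈ -1.5556)
S(x) = 120 + 12*x (S(x) = 12*(x + 10) = 12*(10 + x) = 120 + 12*x)
14 + sqrt(56 + K)*S(8) = 14 + sqrt(56 - 14/9)*(120 + 12*8) = 14 + sqrt(490/9)*(120 + 96) = 14 + (7*sqrt(10)/3)*216 = 14 + 504*sqrt(10)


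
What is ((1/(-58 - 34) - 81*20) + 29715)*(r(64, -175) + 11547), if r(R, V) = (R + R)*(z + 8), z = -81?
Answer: 5694180017/92 ≈ 6.1893e+7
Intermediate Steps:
r(R, V) = -146*R (r(R, V) = (R + R)*(-81 + 8) = (2*R)*(-73) = -146*R)
((1/(-58 - 34) - 81*20) + 29715)*(r(64, -175) + 11547) = ((1/(-58 - 34) - 81*20) + 29715)*(-146*64 + 11547) = ((1/(-92) - 1620) + 29715)*(-9344 + 11547) = ((-1/92 - 1620) + 29715)*2203 = (-149041/92 + 29715)*2203 = (2584739/92)*2203 = 5694180017/92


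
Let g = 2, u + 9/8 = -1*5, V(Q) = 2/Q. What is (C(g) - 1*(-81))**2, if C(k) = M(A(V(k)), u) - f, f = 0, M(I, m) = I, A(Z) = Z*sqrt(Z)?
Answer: 6724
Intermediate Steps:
A(Z) = Z**(3/2)
u = -49/8 (u = -9/8 - 1*5 = -9/8 - 5 = -49/8 ≈ -6.1250)
C(k) = 2*sqrt(2)*(1/k)**(3/2) (C(k) = (2/k)**(3/2) - 1*0 = 2*sqrt(2)*(1/k)**(3/2) + 0 = 2*sqrt(2)*(1/k)**(3/2))
(C(g) - 1*(-81))**2 = (2*sqrt(2)*(1/2)**(3/2) - 1*(-81))**2 = (2*sqrt(2)*(1/2)**(3/2) + 81)**2 = (2*sqrt(2)*(sqrt(2)/4) + 81)**2 = (1 + 81)**2 = 82**2 = 6724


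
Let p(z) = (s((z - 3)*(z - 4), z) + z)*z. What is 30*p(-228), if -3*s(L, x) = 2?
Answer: 1564080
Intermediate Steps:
s(L, x) = -⅔ (s(L, x) = -⅓*2 = -⅔)
p(z) = z*(-⅔ + z) (p(z) = (-⅔ + z)*z = z*(-⅔ + z))
30*p(-228) = 30*((⅓)*(-228)*(-2 + 3*(-228))) = 30*((⅓)*(-228)*(-2 - 684)) = 30*((⅓)*(-228)*(-686)) = 30*52136 = 1564080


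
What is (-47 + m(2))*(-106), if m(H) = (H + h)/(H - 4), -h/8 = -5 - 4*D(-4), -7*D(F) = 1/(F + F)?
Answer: 50668/7 ≈ 7238.3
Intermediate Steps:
D(F) = -1/(14*F) (D(F) = -1/(7*(F + F)) = -1/(2*F)/7 = -1/(14*F))
h = 284/7 (h = -8*(-5 - (-2)/(7*(-4))) = -8*(-5 - (-2)*(-1)/(7*4)) = -8*(-5 - 4*1/56) = -8*(-5 - 1/14) = -8*(-71/14) = 284/7 ≈ 40.571)
m(H) = (284/7 + H)/(-4 + H) (m(H) = (H + 284/7)/(H - 4) = (284/7 + H)/(-4 + H))
(-47 + m(2))*(-106) = (-47 + (284/7 + 2)/(-4 + 2))*(-106) = (-47 + (298/7)/(-2))*(-106) = (-47 - 1/2*298/7)*(-106) = (-47 - 149/7)*(-106) = -478/7*(-106) = 50668/7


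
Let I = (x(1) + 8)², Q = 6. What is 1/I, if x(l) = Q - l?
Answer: 1/169 ≈ 0.0059172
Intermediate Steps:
x(l) = 6 - l
I = 169 (I = ((6 - 1*1) + 8)² = ((6 - 1) + 8)² = (5 + 8)² = 13² = 169)
1/I = 1/169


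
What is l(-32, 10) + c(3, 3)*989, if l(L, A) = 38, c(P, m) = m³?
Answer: 26741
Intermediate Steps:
l(-32, 10) + c(3, 3)*989 = 38 + 3³*989 = 38 + 27*989 = 38 + 26703 = 26741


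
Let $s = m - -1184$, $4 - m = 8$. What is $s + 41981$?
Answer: $43161$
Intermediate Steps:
$m = -4$ ($m = 4 - 8 = -4$)
$s = 1180$ ($s = -4 - -1184 = -4 + 1184 = 1180$)
$s + 41981 = 1180 + 41981 = 43161$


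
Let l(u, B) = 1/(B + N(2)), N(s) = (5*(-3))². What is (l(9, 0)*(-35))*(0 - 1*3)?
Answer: 7/15 ≈ 0.46667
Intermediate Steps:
N(s) = 225 (N(s) = (-15)² = 225)
l(u, B) = 1/(225 + B) (l(u, B) = 1/(B + 225) = 1/(225 + B))
(l(9, 0)*(-35))*(0 - 1*3) = (-35/(225 + 0))*(0 - 1*3) = (-35/225)*(0 - 3) = ((1/225)*(-35))*(-3) = -7/45*(-3) = 7/15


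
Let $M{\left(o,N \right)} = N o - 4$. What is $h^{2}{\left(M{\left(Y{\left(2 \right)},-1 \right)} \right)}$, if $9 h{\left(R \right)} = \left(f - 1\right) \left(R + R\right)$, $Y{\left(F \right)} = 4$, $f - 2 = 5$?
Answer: $\frac{1024}{9} \approx 113.78$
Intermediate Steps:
$f = 7$ ($f = 2 + 5 = 7$)
$M{\left(o,N \right)} = -4 + N o$
$h{\left(R \right)} = \frac{4 R}{3}$ ($h{\left(R \right)} = \frac{\left(7 - 1\right) \left(R + R\right)}{9} = \frac{6 \cdot 2 R}{9} = \frac{12 R}{9} = \frac{4 R}{3}$)
$h^{2}{\left(M{\left(Y{\left(2 \right)},-1 \right)} \right)} = \left(\frac{4 \left(-4 - 4\right)}{3}\right)^{2} = \left(\frac{4}{3} \left(-8\right)\right)^{2} = \left(- \frac{32}{3}\right)^{2} = \frac{1024}{9}$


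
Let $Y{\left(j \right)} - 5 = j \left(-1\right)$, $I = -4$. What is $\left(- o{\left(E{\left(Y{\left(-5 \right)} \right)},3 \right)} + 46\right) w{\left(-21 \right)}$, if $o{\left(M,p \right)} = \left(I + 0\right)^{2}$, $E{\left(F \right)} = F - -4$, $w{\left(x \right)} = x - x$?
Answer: $0$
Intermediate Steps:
$w{\left(x \right)} = 0$
$Y{\left(j \right)} = 5 - j$ ($Y{\left(j \right)} = 5 + j \left(-1\right) = 5 - j$)
$E{\left(F \right)} = 4 + F$ ($E{\left(F \right)} = F + 4 = 4 + F$)
$o{\left(M,p \right)} = 16$ ($o{\left(M,p \right)} = \left(-4 + 0\right)^{2} = \left(-4\right)^{2} = 16$)
$\left(- o{\left(E{\left(Y{\left(-5 \right)} \right)},3 \right)} + 46\right) w{\left(-21 \right)} = \left(\left(-1\right) 16 + 46\right) 0 = \left(-16 + 46\right) 0 = 30 \cdot 0 = 0$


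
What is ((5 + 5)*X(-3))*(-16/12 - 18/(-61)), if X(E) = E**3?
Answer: 17100/61 ≈ 280.33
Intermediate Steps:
((5 + 5)*X(-3))*(-16/12 - 18/(-61)) = ((5 + 5)*(-3)**3)*(-16/12 - 18/(-61)) = (10*(-27))*(-16*1/12 - 18*(-1/61)) = -270*(-4/3 + 18/61) = -270*(-190/183) = 17100/61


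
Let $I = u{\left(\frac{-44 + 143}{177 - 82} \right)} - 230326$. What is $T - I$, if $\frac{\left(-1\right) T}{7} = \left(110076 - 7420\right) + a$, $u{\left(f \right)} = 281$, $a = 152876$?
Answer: $-1558679$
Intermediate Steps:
$T = -1788724$ ($T = - 7 \left(\left(110076 - 7420\right) + 152876\right) = - 7 \left(102656 + 152876\right) = \left(-7\right) 255532 = -1788724$)
$I = -230045$ ($I = 281 - 230326 = -230045$)
$T - I = -1788724 - -230045 = -1788724 + 230045 = -1558679$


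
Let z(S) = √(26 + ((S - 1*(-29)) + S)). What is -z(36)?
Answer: -√127 ≈ -11.269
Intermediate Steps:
z(S) = √(55 + 2*S) (z(S) = √(26 + ((S + 29) + S)) = √(26 + ((29 + S) + S)) = √(26 + (29 + 2*S)) = √(55 + 2*S))
-z(36) = -√(55 + 2*36) = -√(55 + 72) = -√127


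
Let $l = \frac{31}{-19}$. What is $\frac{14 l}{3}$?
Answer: $- \frac{434}{57} \approx -7.614$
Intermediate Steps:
$l = - \frac{31}{19}$ ($l = 31 \left(- \frac{1}{19}\right) = - \frac{31}{19} \approx -1.6316$)
$\frac{14 l}{3} = \frac{14 \left(- \frac{31}{19}\right)}{3} = \left(- \frac{434}{19}\right) \frac{1}{3} = - \frac{434}{57}$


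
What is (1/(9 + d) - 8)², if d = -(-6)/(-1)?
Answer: 529/9 ≈ 58.778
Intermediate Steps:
d = -6 (d = -(-6)*(-1) = -3*2 = -6)
(1/(9 + d) - 8)² = (1/(9 - 6) - 8)² = (1/3 - 8)² = (⅓ - 8)² = (-23/3)² = 529/9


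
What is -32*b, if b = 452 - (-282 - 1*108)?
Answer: -26944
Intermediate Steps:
b = 842 (b = 452 - (-282 - 108) = 452 - 1*(-390) = 452 + 390 = 842)
-32*b = -32*842 = -26944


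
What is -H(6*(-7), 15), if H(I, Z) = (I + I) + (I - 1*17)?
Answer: 143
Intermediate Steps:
H(I, Z) = -17 + 3*I (H(I, Z) = 2*I + (I - 17) = 2*I + (-17 + I) = -17 + 3*I)
-H(6*(-7), 15) = -(-17 + 3*(6*(-7))) = -(-17 + 3*(-42)) = -(-17 - 126) = -1*(-143) = 143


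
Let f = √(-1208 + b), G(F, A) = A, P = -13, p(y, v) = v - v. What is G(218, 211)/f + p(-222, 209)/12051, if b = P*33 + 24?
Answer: -211*I*√1613/1613 ≈ -5.2537*I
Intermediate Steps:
p(y, v) = 0
b = -405 (b = -13*33 + 24 = -429 + 24 = -405)
f = I*√1613 (f = √(-1208 - 405) = √(-1613) = I*√1613 ≈ 40.162*I)
G(218, 211)/f + p(-222, 209)/12051 = 211/((I*√1613)) + 0/12051 = 211*(-I*√1613/1613) + 0*(1/12051) = -211*I*√1613/1613 + 0 = -211*I*√1613/1613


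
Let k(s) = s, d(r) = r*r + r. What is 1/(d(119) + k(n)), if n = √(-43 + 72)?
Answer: 14280/203918371 - √29/203918371 ≈ 7.0002e-5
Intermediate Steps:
d(r) = r + r² (d(r) = r² + r = r + r²)
n = √29 ≈ 5.3852
1/(d(119) + k(n)) = 1/(119*(1 + 119) + √29) = 1/(119*120 + √29) = 1/(14280 + √29)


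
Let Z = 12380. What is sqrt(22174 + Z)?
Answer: sqrt(34554) ≈ 185.89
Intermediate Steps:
sqrt(22174 + Z) = sqrt(22174 + 12380) = sqrt(34554)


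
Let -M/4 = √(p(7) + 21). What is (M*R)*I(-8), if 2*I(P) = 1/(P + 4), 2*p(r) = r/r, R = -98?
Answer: -49*√86/2 ≈ -227.20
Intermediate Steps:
p(r) = ½ (p(r) = (r/r)/2 = (½)*1 = ½)
I(P) = 1/(2*(4 + P)) (I(P) = 1/(2*(P + 4)) = 1/(2*(4 + P)))
M = -2*√86 (M = -4*√(½ + 21) = -2*√86 ≈ -18.547)
(M*R)*I(-8) = (-2*√86*(-98))*(1/(2*(4 - 8))) = (196*√86)*((½)/(-4)) = (196*√86)*((½)*(-¼)) = (196*√86)*(-⅛) = -49*√86/2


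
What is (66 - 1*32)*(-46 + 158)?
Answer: 3808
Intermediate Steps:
(66 - 1*32)*(-46 + 158) = (66 - 32)*112 = 34*112 = 3808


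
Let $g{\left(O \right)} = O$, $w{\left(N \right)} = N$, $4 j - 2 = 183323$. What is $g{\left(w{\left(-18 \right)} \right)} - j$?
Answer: $- \frac{183397}{4} \approx -45849.0$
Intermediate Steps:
$j = \frac{183325}{4}$ ($j = \frac{1}{2} + \frac{1}{4} \cdot 183323 = \frac{1}{2} + \frac{183323}{4} = \frac{183325}{4} \approx 45831.0$)
$g{\left(w{\left(-18 \right)} \right)} - j = -18 - \frac{183325}{4} = - \frac{183397}{4}$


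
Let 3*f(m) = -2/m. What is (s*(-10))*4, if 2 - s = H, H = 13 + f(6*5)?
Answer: 3952/9 ≈ 439.11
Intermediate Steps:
f(m) = -2/(3*m) (f(m) = (-2/m)/3 = -2/(3*m))
H = 584/45 (H = 13 - 2/(3*(6*5)) = 13 - ⅔/30 = 13 - ⅔*1/30 = 13 - 1/45 = 584/45 ≈ 12.978)
s = -494/45 (s = 2 - 1*584/45 = 2 - 584/45 = -494/45 ≈ -10.978)
(s*(-10))*4 = -494/45*(-10)*4 = (988/9)*4 = 3952/9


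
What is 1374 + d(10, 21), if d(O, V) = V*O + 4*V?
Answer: 1668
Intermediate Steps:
d(O, V) = 4*V + O*V (d(O, V) = O*V + 4*V = 4*V + O*V)
1374 + d(10, 21) = 1374 + 21*(4 + 10) = 1374 + 21*14 = 1374 + 294 = 1668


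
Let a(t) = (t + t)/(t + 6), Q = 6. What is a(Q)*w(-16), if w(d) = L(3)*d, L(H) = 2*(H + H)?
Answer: -192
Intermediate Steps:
a(t) = 2*t/(6 + t) (a(t) = (2*t)/(6 + t) = 2*t/(6 + t))
L(H) = 4*H (L(H) = 2*(2*H) = 4*H)
w(d) = 12*d (w(d) = (4*3)*d = 12*d)
a(Q)*w(-16) = (2*6/(6 + 6))*(12*(-16)) = (2*6/12)*(-192) = (2*6*(1/12))*(-192) = 1*(-192) = -192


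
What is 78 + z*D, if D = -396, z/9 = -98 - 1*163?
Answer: 930282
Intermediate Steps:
z = -2349 (z = 9*(-98 - 1*163) = 9*(-98 - 163) = 9*(-261) = -2349)
78 + z*D = 78 - 2349*(-396) = 78 + 930204 = 930282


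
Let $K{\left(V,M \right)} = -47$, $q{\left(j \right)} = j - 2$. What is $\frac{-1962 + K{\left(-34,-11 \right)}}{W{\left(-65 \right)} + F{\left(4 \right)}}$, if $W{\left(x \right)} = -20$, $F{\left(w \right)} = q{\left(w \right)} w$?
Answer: $\frac{2009}{12} \approx 167.42$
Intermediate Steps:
$q{\left(j \right)} = -2 + j$
$F{\left(w \right)} = w \left(-2 + w\right)$ ($F{\left(w \right)} = \left(-2 + w\right) w = w \left(-2 + w\right)$)
$\frac{-1962 + K{\left(-34,-11 \right)}}{W{\left(-65 \right)} + F{\left(4 \right)}} = \frac{-1962 - 47}{-20 + 4 \left(-2 + 4\right)} = - \frac{2009}{-20 + 4 \cdot 2} = - \frac{2009}{-20 + 8} = - \frac{2009}{-12} = \left(-2009\right) \left(- \frac{1}{12}\right) = \frac{2009}{12}$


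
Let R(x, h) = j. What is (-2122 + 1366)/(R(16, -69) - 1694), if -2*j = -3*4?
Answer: 189/422 ≈ 0.44787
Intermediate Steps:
j = 6 (j = -(-3)*4/2 = -1/2*(-12) = 6)
R(x, h) = 6
(-2122 + 1366)/(R(16, -69) - 1694) = (-2122 + 1366)/(6 - 1694) = -756/(-1688) = -756*(-1/1688) = 189/422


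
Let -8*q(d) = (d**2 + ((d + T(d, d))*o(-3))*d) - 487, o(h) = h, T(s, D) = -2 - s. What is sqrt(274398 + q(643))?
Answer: 3*sqrt(98798)/2 ≈ 471.48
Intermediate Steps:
q(d) = 487/8 - 3*d/4 - d**2/8 (q(d) = -((d**2 + ((d + (-2 - d))*(-3))*d) - 487)/8 = -((d**2 + (-2*(-3))*d) - 487)/8 = -((d**2 + 6*d) - 487)/8 = -(-487 + d**2 + 6*d)/8 = 487/8 - 3*d/4 - d**2/8)
sqrt(274398 + q(643)) = sqrt(274398 + (487/8 - 3/4*643 - 1/8*643**2)) = sqrt(274398 + (487/8 - 1929/4 - 1/8*413449)) = sqrt(274398 + (487/8 - 1929/4 - 413449/8)) = sqrt(274398 - 104205/2) = sqrt(444591/2) = 3*sqrt(98798)/2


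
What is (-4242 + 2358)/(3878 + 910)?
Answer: -157/399 ≈ -0.39348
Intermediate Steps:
(-4242 + 2358)/(3878 + 910) = -1884/4788 = -1884*1/4788 = -157/399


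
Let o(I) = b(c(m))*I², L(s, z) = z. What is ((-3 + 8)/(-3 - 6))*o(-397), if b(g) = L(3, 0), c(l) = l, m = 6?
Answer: 0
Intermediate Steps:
b(g) = 0
o(I) = 0 (o(I) = 0*I² = 0)
((-3 + 8)/(-3 - 6))*o(-397) = ((-3 + 8)/(-3 - 6))*0 = (5/(-9))*0 = (5*(-⅑))*0 = -5/9*0 = 0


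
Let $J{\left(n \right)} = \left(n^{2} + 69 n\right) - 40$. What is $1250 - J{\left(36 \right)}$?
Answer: $-2490$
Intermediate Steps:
$J{\left(n \right)} = -40 + n^{2} + 69 n$ ($J{\left(n \right)} = \left(n^{2} + 69 n\right) - 40 = -40 + n^{2} + 69 n$)
$1250 - J{\left(36 \right)} = 1250 - \left(-40 + 36^{2} + 69 \cdot 36\right) = 1250 - \left(-40 + 1296 + 2484\right) = 1250 - 3740 = -2490$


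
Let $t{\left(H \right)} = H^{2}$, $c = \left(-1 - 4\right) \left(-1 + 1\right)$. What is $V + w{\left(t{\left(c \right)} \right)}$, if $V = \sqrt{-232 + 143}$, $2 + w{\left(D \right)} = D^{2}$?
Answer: $-2 + i \sqrt{89} \approx -2.0 + 9.434 i$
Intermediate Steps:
$c = 0$ ($c = \left(-5\right) 0 = 0$)
$w{\left(D \right)} = -2 + D^{2}$
$V = i \sqrt{89}$ ($V = \sqrt{-89} = i \sqrt{89} \approx 9.434 i$)
$V + w{\left(t{\left(c \right)} \right)} = i \sqrt{89} - \left(2 - \left(0^{2}\right)^{2}\right) = i \sqrt{89} - \left(2 - 0^{2}\right) = i \sqrt{89} + \left(-2 + 0\right) = i \sqrt{89} - 2 = -2 + i \sqrt{89}$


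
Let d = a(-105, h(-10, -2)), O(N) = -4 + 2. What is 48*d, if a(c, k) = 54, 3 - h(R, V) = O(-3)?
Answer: 2592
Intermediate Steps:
O(N) = -2
h(R, V) = 5 (h(R, V) = 3 - 1*(-2) = 3 + 2 = 5)
d = 54
48*d = 48*54 = 2592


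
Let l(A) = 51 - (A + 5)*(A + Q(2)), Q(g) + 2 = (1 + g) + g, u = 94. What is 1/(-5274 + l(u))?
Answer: -1/14826 ≈ -6.7449e-5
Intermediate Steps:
Q(g) = -1 + 2*g (Q(g) = -2 + ((1 + g) + g) = -2 + (1 + 2*g) = -1 + 2*g)
l(A) = 51 - (3 + A)*(5 + A) (l(A) = 51 - (A + 5)*(A + (-1 + 2*2)) = 51 - (5 + A)*(A + (-1 + 4)) = 51 - (5 + A)*(A + 3) = 51 - (5 + A)*(3 + A) = 51 - (3 + A)*(5 + A))
1/(-5274 + l(u)) = 1/(-5274 + (36 - 1*94² - 8*94)) = 1/(-5274 + (36 - 1*8836 - 752)) = 1/(-5274 + (36 - 8836 - 752)) = 1/(-5274 - 9552) = 1/(-14826) = -1/14826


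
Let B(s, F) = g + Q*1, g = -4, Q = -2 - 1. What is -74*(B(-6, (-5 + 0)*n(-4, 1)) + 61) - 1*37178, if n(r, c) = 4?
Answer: -41174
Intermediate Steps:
Q = -3
B(s, F) = -7 (B(s, F) = -4 - 3*1 = -4 - 3 = -7)
-74*(B(-6, (-5 + 0)*n(-4, 1)) + 61) - 1*37178 = -74*(-7 + 61) - 1*37178 = -74*54 - 37178 = -3996 - 37178 = -41174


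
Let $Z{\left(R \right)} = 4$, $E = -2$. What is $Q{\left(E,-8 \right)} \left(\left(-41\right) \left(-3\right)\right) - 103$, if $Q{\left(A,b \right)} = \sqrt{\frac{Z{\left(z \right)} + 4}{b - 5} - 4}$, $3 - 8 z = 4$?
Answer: $-103 + \frac{246 i \sqrt{195}}{13} \approx -103.0 + 264.25 i$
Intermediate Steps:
$z = - \frac{1}{8}$ ($z = \frac{3}{8} - \frac{1}{2} = - \frac{1}{8} \approx -0.125$)
$Q{\left(A,b \right)} = \sqrt{-4 + \frac{8}{-5 + b}}$ ($Q{\left(A,b \right)} = \sqrt{\frac{4 + 4}{b - 5} - 4} = \sqrt{\frac{8}{-5 + b} - 4} = \sqrt{-4 + \frac{8}{-5 + b}}$)
$Q{\left(E,-8 \right)} \left(\left(-41\right) \left(-3\right)\right) - 103 = 2 \sqrt{\frac{7 - -8}{-5 - 8}} \left(\left(-41\right) \left(-3\right)\right) - 103 = 2 \sqrt{\frac{7 + 8}{-13}} \cdot 123 - 103 = 2 \sqrt{\left(- \frac{1}{13}\right) 15} \cdot 123 - 103 = 2 \sqrt{- \frac{15}{13}} \cdot 123 - 103 = 2 \frac{i \sqrt{195}}{13} \cdot 123 - 103 = \frac{2 i \sqrt{195}}{13} \cdot 123 - 103 = \frac{246 i \sqrt{195}}{13} - 103 = -103 + \frac{246 i \sqrt{195}}{13}$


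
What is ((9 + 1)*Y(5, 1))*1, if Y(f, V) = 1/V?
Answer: 10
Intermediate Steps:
((9 + 1)*Y(5, 1))*1 = ((9 + 1)/1)*1 = (10*1)*1 = 10*1 = 10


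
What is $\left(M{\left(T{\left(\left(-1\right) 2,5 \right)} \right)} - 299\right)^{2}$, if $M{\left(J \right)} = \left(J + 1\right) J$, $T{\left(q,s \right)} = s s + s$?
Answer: $398161$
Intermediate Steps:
$T{\left(q,s \right)} = s + s^{2}$ ($T{\left(q,s \right)} = s^{2} + s = s + s^{2}$)
$M{\left(J \right)} = J \left(1 + J\right)$ ($M{\left(J \right)} = \left(1 + J\right) J = J \left(1 + J\right)$)
$\left(M{\left(T{\left(\left(-1\right) 2,5 \right)} \right)} - 299\right)^{2} = \left(5 \left(1 + 5\right) \left(1 + 5 \left(1 + 5\right)\right) - 299\right)^{2} = \left(5 \cdot 6 \left(1 + 5 \cdot 6\right) - 299\right)^{2} = \left(30 \left(1 + 30\right) - 299\right)^{2} = \left(30 \cdot 31 - 299\right)^{2} = \left(930 - 299\right)^{2} = 631^{2} = 398161$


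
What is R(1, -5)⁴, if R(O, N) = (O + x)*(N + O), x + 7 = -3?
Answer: 1679616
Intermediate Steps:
x = -10 (x = -7 - 3 = -10)
R(O, N) = (-10 + O)*(N + O) (R(O, N) = (O - 10)*(N + O) = (-10 + O)*(N + O))
R(1, -5)⁴ = (1² - 10*(-5) - 10*1 - 5*1)⁴ = (1 + 50 - 10 - 5)⁴ = 36⁴ = 1679616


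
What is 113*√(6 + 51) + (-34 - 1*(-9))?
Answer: -25 + 113*√57 ≈ 828.13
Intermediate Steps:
113*√(6 + 51) + (-34 - 1*(-9)) = 113*√57 + (-34 + 9) = 113*√57 - 25 = -25 + 113*√57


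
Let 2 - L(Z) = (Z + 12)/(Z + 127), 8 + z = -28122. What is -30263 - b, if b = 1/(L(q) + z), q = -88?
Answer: -33195968869/1096916 ≈ -30263.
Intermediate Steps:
z = -28130 (z = -8 - 28122 = -28130)
L(Z) = 2 - (12 + Z)/(127 + Z) (L(Z) = 2 - (Z + 12)/(Z + 127) = 2 - (12 + Z)/(127 + Z))
b = -39/1096916 (b = 1/((242 - 88)/(127 - 88) - 28130) = 1/(154/39 - 28130) = 1/(-1096916/39) = -39/1096916 ≈ -3.5554e-5)
-30263 - b = -30263 - 1*(-39/1096916) = -30263 + 39/1096916 = -33195968869/1096916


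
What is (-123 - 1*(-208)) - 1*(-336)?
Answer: 421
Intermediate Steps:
(-123 - 1*(-208)) - 1*(-336) = (-123 + 208) + 336 = 85 + 336 = 421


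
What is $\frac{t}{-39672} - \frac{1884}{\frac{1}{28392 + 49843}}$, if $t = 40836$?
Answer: $- \frac{487287013843}{3306} \approx -1.4739 \cdot 10^{8}$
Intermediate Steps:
$\frac{t}{-39672} - \frac{1884}{\frac{1}{28392 + 49843}} = \frac{40836}{-39672} - \frac{1884}{\frac{1}{28392 + 49843}} = 40836 \left(- \frac{1}{39672}\right) - \frac{1884}{\frac{1}{78235}} = - \frac{3403}{3306} - 1884 \frac{1}{\frac{1}{78235}} = - \frac{3403}{3306} - 147394740 = - \frac{487287013843}{3306}$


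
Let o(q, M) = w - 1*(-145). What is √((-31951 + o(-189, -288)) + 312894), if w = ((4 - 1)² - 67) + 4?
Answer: 3*√31226 ≈ 530.13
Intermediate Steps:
w = -54 (w = (3² - 67) + 4 = (9 - 67) + 4 = -58 + 4 = -54)
o(q, M) = 91 (o(q, M) = -54 - 1*(-145) = -54 + 145 = 91)
√((-31951 + o(-189, -288)) + 312894) = √((-31951 + 91) + 312894) = √(-31860 + 312894) = √281034 = 3*√31226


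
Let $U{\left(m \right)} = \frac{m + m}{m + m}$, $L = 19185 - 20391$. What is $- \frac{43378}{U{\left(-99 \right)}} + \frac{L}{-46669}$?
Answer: $- \frac{2024406676}{46669} \approx -43378.0$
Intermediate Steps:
$L = -1206$ ($L = 19185 - 20391 = -1206$)
$U{\left(m \right)} = 1$ ($U{\left(m \right)} = \frac{2 m}{2 m} = 2 m \frac{1}{2 m} = 1$)
$- \frac{43378}{U{\left(-99 \right)}} + \frac{L}{-46669} = - \frac{43378}{1} - \frac{1206}{-46669} = \left(-43378\right) 1 - - \frac{1206}{46669} = -43378 + \frac{1206}{46669} = - \frac{2024406676}{46669}$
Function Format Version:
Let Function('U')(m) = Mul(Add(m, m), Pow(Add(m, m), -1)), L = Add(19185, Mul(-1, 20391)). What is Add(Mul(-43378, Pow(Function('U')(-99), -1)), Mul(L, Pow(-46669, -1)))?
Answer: Rational(-2024406676, 46669) ≈ -43378.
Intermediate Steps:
L = -1206 (L = Add(19185, -20391) = -1206)
Function('U')(m) = 1 (Function('U')(m) = Mul(Mul(2, m), Pow(Mul(2, m), -1)) = Mul(Mul(2, m), Mul(Rational(1, 2), Pow(m, -1))) = 1)
Add(Mul(-43378, Pow(Function('U')(-99), -1)), Mul(L, Pow(-46669, -1))) = Add(Mul(-43378, Pow(1, -1)), Mul(-1206, Pow(-46669, -1))) = Add(Mul(-43378, 1), Mul(-1206, Rational(-1, 46669))) = Add(-43378, Rational(1206, 46669)) = Rational(-2024406676, 46669)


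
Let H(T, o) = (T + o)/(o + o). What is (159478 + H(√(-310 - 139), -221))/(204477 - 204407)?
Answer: 318957/140 - I*√449/30940 ≈ 2278.3 - 0.00068486*I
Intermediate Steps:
H(T, o) = (T + o)/(2*o) (H(T, o) = (T + o)/((2*o)) = (T + o)*(1/(2*o)) = (T + o)/(2*o))
(159478 + H(√(-310 - 139), -221))/(204477 - 204407) = (159478 + (½)*(√(-310 - 139) - 221)/(-221))/(204477 - 204407) = (159478 + (½)*(-1/221)*(√(-449) - 221))/70 = (159478 + (½)*(-1/221)*(I*√449 - 221))*(1/70) = (159478 + (½)*(-1/221)*(-221 + I*√449))*(1/70) = (159478 + (½ - I*√449/442))*(1/70) = (318957/2 - I*√449/442)*(1/70) = 318957/140 - I*√449/30940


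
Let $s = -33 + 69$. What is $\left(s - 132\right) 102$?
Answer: $-9792$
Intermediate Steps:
$s = 36$
$\left(s - 132\right) 102 = \left(36 - 132\right) 102 = \left(-96\right) 102 = -9792$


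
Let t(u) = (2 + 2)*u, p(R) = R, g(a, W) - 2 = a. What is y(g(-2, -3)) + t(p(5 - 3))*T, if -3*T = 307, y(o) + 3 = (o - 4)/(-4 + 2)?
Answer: -2459/3 ≈ -819.67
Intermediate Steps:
g(a, W) = 2 + a
y(o) = -1 - o/2 (y(o) = -3 + (o - 4)/(-4 + 2) = -3 + (-4 + o)/(-2) = -3 + (-4 + o)*(-½) = -3 + (2 - o/2) = -1 - o/2)
t(u) = 4*u
T = -307/3 (T = -⅓*307 = -307/3 ≈ -102.33)
y(g(-2, -3)) + t(p(5 - 3))*T = (-1 - (2 - 2)/2) + (4*(5 - 3))*(-307/3) = (-1 - ½*0) + (4*2)*(-307/3) = (-1 + 0) + 8*(-307/3) = -1 - 2456/3 = -2459/3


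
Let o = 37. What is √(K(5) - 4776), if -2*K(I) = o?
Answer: I*√19178/2 ≈ 69.242*I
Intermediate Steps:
K(I) = -37/2 (K(I) = -½*37 = -37/2)
√(K(5) - 4776) = √(-37/2 - 4776) = √(-9589/2) = I*√19178/2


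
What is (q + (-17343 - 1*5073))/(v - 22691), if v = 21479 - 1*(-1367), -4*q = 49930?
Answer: -69797/310 ≈ -225.15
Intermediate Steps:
q = -24965/2 (q = -1/4*49930 = -24965/2 ≈ -12483.)
v = 22846 (v = 21479 + 1367 = 22846)
(q + (-17343 - 1*5073))/(v - 22691) = (-24965/2 + (-17343 - 1*5073))/(22846 - 22691) = (-24965/2 + (-17343 - 5073))/155 = (-24965/2 - 22416)*(1/155) = -69797/2*1/155 = -69797/310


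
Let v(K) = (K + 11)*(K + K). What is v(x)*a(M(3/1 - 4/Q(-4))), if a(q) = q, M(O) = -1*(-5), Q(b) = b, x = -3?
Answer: -240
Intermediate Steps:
v(K) = 2*K*(11 + K) (v(K) = (11 + K)*(2*K) = 2*K*(11 + K))
M(O) = 5
v(x)*a(M(3/1 - 4/Q(-4))) = (2*(-3)*(11 - 3))*5 = (2*(-3)*8)*5 = -48*5 = -240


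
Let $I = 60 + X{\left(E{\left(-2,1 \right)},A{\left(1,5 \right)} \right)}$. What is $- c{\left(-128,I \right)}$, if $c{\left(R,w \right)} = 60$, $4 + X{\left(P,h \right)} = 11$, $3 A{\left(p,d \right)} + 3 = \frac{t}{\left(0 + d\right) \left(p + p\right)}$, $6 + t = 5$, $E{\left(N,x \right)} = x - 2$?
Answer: $-60$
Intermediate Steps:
$E{\left(N,x \right)} = -2 + x$ ($E{\left(N,x \right)} = x - 2 = -2 + x$)
$t = -1$ ($t = -6 + 5 = -1$)
$A{\left(p,d \right)} = -1 - \frac{1}{6 d p}$ ($A{\left(p,d \right)} = -1 + \frac{\left(-1\right) \frac{1}{\left(0 + d\right) \left(p + p\right)}}{3} = -1 + \frac{\left(-1\right) \frac{1}{d 2 p}}{3} = -1 + \frac{\left(-1\right) \frac{1}{2 d p}}{3} = -1 + \frac{\left(- \frac{1}{2}\right) \frac{1}{d} \frac{1}{p}}{3} = -1 - \frac{1}{6 d p}$)
$X{\left(P,h \right)} = 7$ ($X{\left(P,h \right)} = -4 + 11 = 7$)
$I = 67$ ($I = 60 + 7 = 67$)
$- c{\left(-128,I \right)} = \left(-1\right) 60 = -60$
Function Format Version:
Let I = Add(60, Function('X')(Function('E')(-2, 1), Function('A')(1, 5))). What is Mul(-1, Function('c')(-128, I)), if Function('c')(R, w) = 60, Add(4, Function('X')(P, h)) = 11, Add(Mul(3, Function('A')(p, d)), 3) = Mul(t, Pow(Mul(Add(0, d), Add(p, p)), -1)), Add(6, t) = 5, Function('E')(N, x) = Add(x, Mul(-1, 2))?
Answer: -60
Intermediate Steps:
Function('E')(N, x) = Add(-2, x) (Function('E')(N, x) = Add(x, -2) = Add(-2, x))
t = -1 (t = Add(-6, 5) = -1)
Function('A')(p, d) = Add(-1, Mul(Rational(-1, 6), Pow(d, -1), Pow(p, -1))) (Function('A')(p, d) = Add(-1, Mul(Rational(1, 3), Mul(-1, Pow(Mul(Add(0, d), Add(p, p)), -1)))) = Add(-1, Mul(Rational(1, 3), Mul(-1, Pow(Mul(d, Mul(2, p)), -1)))) = Add(-1, Mul(Rational(1, 3), Mul(-1, Pow(Mul(2, d, p), -1)))) = Add(-1, Mul(Rational(1, 3), Mul(-1, Mul(Rational(1, 2), Pow(d, -1), Pow(p, -1))))) = Add(-1, Mul(Rational(1, 3), Mul(Rational(-1, 2), Pow(d, -1), Pow(p, -1)))) = Add(-1, Mul(Rational(-1, 6), Pow(d, -1), Pow(p, -1))))
Function('X')(P, h) = 7 (Function('X')(P, h) = Add(-4, 11) = 7)
I = 67 (I = Add(60, 7) = 67)
Mul(-1, Function('c')(-128, I)) = Mul(-1, 60) = -60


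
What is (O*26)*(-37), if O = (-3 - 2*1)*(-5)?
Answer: -24050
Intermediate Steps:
O = 25 (O = (-3 - 2)*(-5) = -5*(-5) = 25)
(O*26)*(-37) = (25*26)*(-37) = 650*(-37) = -24050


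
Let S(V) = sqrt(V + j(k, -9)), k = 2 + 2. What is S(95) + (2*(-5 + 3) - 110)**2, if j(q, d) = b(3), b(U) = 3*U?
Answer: 12996 + 2*sqrt(26) ≈ 13006.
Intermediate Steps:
k = 4
j(q, d) = 9 (j(q, d) = 3*3 = 9)
S(V) = sqrt(9 + V) (S(V) = sqrt(V + 9) = sqrt(9 + V))
S(95) + (2*(-5 + 3) - 110)**2 = sqrt(9 + 95) + (2*(-5 + 3) - 110)**2 = sqrt(104) + (2*(-2) - 110)**2 = 2*sqrt(26) + (-4 - 110)**2 = 2*sqrt(26) + (-114)**2 = 2*sqrt(26) + 12996 = 12996 + 2*sqrt(26)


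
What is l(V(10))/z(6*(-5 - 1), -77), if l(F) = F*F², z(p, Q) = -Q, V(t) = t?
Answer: 1000/77 ≈ 12.987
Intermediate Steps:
l(F) = F³
l(V(10))/z(6*(-5 - 1), -77) = 10³/((-1*(-77))) = 1000/77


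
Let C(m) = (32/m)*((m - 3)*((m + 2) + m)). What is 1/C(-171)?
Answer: -57/631040 ≈ -9.0327e-5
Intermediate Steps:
C(m) = 32*(-3 + m)*(2 + 2*m)/m (C(m) = (32/m)*((-3 + m)*((2 + m) + m)) = (32/m)*((-3 + m)*(2 + 2*m)) = 32*(-3 + m)*(2 + 2*m)/m)
1/C(-171) = 1/(-128 - 192/(-171) + 64*(-171)) = 1/(-128 - 192*(-1/171) - 10944) = 1/(-128 + 64/57 - 10944) = 1/(-631040/57) = -57/631040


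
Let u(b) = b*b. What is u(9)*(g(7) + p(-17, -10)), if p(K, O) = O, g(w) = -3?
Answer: -1053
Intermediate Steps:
u(b) = b**2
u(9)*(g(7) + p(-17, -10)) = 9**2*(-3 - 10) = 81*(-13) = -1053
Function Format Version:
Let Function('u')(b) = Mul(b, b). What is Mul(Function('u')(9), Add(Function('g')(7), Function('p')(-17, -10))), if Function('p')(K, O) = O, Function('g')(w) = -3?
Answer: -1053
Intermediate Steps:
Function('u')(b) = Pow(b, 2)
Mul(Function('u')(9), Add(Function('g')(7), Function('p')(-17, -10))) = Mul(Pow(9, 2), Add(-3, -10)) = Mul(81, -13) = -1053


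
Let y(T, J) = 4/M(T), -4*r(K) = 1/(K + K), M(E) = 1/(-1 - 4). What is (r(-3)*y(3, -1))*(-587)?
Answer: 2935/6 ≈ 489.17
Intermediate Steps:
M(E) = -1/5 (M(E) = 1/(-5) = -1/5)
r(K) = -1/(8*K) (r(K) = -1/(4*(K + K)) = -1/(2*K)/4 = -1/(8*K))
y(T, J) = -20 (y(T, J) = 4/(-1/5) = 4*(-5) = -20)
(r(-3)*y(3, -1))*(-587) = (-1/8/(-3)*(-20))*(-587) = (-1/8*(-1/3)*(-20))*(-587) = ((1/24)*(-20))*(-587) = -5/6*(-587) = 2935/6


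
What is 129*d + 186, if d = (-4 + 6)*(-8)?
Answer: -1878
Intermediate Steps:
d = -16 (d = 2*(-8) = -16)
129*d + 186 = 129*(-16) + 186 = -2064 + 186 = -1878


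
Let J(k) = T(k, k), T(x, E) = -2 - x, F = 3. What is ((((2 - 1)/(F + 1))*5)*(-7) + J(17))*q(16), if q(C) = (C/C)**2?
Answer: -111/4 ≈ -27.750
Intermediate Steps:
J(k) = -2 - k
q(C) = 1 (q(C) = 1**2 = 1)
((((2 - 1)/(F + 1))*5)*(-7) + J(17))*q(16) = ((((2 - 1)/(3 + 1))*5)*(-7) + (-2 - 1*17))*1 = (((1/4)*5)*(-7) + (-2 - 17))*1 = (((1*(1/4))*5)*(-7) - 19)*1 = (((1/4)*5)*(-7) - 19)*1 = ((5/4)*(-7) - 19)*1 = (-35/4 - 19)*1 = -111/4*1 = -111/4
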